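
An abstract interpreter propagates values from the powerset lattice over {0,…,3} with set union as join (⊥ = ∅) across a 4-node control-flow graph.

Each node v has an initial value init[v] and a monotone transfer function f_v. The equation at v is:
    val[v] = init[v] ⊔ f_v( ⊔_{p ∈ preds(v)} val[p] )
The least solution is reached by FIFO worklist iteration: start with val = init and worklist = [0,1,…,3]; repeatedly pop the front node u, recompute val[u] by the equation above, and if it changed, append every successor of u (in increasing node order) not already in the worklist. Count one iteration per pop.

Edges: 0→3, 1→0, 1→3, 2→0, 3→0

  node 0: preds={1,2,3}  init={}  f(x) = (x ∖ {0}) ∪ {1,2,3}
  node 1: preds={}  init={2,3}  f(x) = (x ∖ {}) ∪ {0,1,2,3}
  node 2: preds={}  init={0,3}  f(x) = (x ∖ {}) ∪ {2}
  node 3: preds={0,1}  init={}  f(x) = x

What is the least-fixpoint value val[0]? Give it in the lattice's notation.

Worklist (5 pops):
  #1 pop 0: in={0,2,3} → {1,2,3} (was {}); enqueue []
  #2 pop 1: in={} → {0,1,2,3} (was {2,3}); enqueue [0]
  #3 pop 2: in={} → {0,2,3} (was {0,3}); enqueue []
  #4 pop 3: in={0,1,2,3} → {0,1,2,3} (was {}); enqueue []
  #5 pop 0: in={0,1,2,3} → {1,2,3} (no change)

Fixpoint:
  val[0] = {1,2,3}
  val[1] = {0,1,2,3}
  val[2] = {0,2,3}
  val[3] = {0,1,2,3}

{1,2,3}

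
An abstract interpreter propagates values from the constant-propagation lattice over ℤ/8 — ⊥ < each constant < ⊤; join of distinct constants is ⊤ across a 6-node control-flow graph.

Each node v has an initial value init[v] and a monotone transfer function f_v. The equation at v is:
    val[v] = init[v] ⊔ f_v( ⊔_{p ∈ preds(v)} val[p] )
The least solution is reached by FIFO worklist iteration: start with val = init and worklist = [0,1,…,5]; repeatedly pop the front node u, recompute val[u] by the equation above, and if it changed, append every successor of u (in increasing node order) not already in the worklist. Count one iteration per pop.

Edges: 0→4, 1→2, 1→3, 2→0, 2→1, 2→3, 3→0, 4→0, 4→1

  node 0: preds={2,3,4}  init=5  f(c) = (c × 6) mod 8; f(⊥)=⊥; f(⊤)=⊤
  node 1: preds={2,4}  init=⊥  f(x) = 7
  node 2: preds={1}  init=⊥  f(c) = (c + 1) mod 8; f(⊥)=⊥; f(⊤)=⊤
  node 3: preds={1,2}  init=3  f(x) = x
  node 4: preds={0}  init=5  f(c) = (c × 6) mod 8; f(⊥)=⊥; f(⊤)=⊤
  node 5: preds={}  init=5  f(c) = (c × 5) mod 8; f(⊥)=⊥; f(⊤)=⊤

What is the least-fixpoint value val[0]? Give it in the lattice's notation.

⊤

Trace (8 dequeues):
  [1] u=0 | in ⊤ | out ⊤ | prev 5 | push {}
  [2] u=1 | in 5 | out 7 | prev ⊥ | push {}
  [3] u=2 | in 7 | out 0 | prev ⊥ | push {0,1}
  [4] u=3 | in ⊤ | out ⊤ | prev 3 | push {}
  [5] u=4 | in ⊤ | out ⊤ | prev 5 | push {}
  [6] u=5 | in ⊥ | out 5 | ==
  [7] u=0 | in ⊤ | out ⊤ | ==
  [8] u=1 | in ⊤ | out 7 | ==

Converged values:
  [0] ⊤
  [1] 7
  [2] 0
  [3] ⊤
  [4] ⊤
  [5] 5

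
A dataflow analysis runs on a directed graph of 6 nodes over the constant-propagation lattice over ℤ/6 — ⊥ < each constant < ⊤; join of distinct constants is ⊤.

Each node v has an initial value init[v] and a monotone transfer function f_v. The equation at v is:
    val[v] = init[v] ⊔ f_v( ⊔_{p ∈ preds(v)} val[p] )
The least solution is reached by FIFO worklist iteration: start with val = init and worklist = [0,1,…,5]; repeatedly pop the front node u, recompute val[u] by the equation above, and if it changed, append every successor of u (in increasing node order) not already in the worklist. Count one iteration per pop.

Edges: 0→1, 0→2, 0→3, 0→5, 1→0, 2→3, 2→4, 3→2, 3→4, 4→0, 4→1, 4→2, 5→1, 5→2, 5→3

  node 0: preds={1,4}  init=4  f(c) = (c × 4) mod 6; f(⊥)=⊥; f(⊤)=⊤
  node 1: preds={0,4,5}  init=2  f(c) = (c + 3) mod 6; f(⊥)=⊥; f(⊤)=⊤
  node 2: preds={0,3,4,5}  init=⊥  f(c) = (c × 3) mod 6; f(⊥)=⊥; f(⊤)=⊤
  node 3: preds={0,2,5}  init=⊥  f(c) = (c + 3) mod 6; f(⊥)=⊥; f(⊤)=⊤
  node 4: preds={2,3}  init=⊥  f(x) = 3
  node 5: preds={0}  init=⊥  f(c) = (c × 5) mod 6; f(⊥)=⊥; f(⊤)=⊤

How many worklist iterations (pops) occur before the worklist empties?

10

Iteration log — 10 steps:
  step 1. node 0  ⊔preds=2  new=⊤  old=4  +wl: 
  step 2. node 1  ⊔preds=⊤  new=⊤  old=2  +wl: 0
  step 3. node 2  ⊔preds=⊤  new=⊤  old=⊥  +wl: 
  step 4. node 3  ⊔preds=⊤  new=⊤  old=⊥  +wl: 2
  step 5. node 4  ⊔preds=⊤  new=3  old=⊥  +wl: 1
  step 6. node 5  ⊔preds=⊤  new=⊤  old=⊥  +wl: 3
  step 7. node 0  ⊔preds=⊤  new=⊤  stable
  step 8. node 2  ⊔preds=⊤  new=⊤  stable
  step 9. node 1  ⊔preds=⊤  new=⊤  stable
  step 10. node 3  ⊔preds=⊤  new=⊤  stable

Least fixpoint reached:
  node 0: ⊤
  node 1: ⊤
  node 2: ⊤
  node 3: ⊤
  node 4: 3
  node 5: ⊤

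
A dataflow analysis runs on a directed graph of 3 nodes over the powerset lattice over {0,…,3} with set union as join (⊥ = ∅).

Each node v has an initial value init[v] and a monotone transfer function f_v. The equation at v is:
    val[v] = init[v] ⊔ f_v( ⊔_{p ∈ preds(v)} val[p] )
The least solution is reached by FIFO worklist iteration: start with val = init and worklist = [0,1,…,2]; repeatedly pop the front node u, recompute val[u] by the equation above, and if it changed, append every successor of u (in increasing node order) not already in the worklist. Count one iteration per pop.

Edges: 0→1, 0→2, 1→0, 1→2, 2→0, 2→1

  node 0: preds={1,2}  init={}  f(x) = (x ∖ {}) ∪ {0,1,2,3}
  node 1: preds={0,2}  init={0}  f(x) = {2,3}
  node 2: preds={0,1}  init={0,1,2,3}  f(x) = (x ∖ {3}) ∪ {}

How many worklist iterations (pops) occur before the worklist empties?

4

Worklist (4 pops):
  #1 pop 0: in={0,1,2,3} → {0,1,2,3} (was {}); enqueue []
  #2 pop 1: in={0,1,2,3} → {0,2,3} (was {0}); enqueue [0]
  #3 pop 2: in={0,1,2,3} → {0,1,2,3} (no change)
  #4 pop 0: in={0,1,2,3} → {0,1,2,3} (no change)

Fixpoint:
  val[0] = {0,1,2,3}
  val[1] = {0,2,3}
  val[2] = {0,1,2,3}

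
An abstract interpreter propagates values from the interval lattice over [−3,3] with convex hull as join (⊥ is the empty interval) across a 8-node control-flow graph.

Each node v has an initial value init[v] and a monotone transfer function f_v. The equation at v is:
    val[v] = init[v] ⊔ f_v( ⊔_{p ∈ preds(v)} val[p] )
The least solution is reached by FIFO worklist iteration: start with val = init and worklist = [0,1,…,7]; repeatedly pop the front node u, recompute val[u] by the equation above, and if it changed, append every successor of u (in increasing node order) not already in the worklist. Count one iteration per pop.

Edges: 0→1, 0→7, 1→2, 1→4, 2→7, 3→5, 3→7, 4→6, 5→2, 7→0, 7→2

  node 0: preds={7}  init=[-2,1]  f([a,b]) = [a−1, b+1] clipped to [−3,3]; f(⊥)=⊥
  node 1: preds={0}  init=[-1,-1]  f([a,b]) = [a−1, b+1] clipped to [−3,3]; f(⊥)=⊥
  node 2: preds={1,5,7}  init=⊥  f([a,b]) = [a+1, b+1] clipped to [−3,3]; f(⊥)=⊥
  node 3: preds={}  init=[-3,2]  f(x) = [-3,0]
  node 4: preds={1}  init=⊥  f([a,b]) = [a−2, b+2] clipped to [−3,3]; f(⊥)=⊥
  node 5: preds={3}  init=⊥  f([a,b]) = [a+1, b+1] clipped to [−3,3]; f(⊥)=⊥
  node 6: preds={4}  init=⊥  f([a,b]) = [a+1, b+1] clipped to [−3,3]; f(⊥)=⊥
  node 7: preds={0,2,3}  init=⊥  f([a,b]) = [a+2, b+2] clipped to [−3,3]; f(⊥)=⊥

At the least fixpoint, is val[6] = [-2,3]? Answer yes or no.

Trace (14 dequeues):
  [1] u=0 | in ⊥ | out [-2,1] | ==
  [2] u=1 | in [-2,1] | out [-3,2] | prev [-1,-1] | push {}
  [3] u=2 | in [-3,2] | out [-2,3] | prev ⊥ | push {}
  [4] u=3 | in ⊥ | out [-3,2] | ==
  [5] u=4 | in [-3,2] | out [-3,3] | prev ⊥ | push {}
  [6] u=5 | in [-3,2] | out [-2,3] | prev ⊥ | push {2}
  [7] u=6 | in [-3,3] | out [-2,3] | prev ⊥ | push {}
  [8] u=7 | in [-3,3] | out [-1,3] | prev ⊥ | push {0}
  [9] u=2 | in [-3,3] | out [-2,3] | ==
  [10] u=0 | in [-1,3] | out [-2,3] | prev [-2,1] | push {1,7}
  [11] u=1 | in [-2,3] | out [-3,3] | prev [-3,2] | push {2,4}
  [12] u=7 | in [-3,3] | out [-1,3] | ==
  [13] u=2 | in [-3,3] | out [-2,3] | ==
  [14] u=4 | in [-3,3] | out [-3,3] | ==

Converged values:
  [0] [-2,3]
  [1] [-3,3]
  [2] [-2,3]
  [3] [-3,2]
  [4] [-3,3]
  [5] [-2,3]
  [6] [-2,3]
  [7] [-1,3]

yes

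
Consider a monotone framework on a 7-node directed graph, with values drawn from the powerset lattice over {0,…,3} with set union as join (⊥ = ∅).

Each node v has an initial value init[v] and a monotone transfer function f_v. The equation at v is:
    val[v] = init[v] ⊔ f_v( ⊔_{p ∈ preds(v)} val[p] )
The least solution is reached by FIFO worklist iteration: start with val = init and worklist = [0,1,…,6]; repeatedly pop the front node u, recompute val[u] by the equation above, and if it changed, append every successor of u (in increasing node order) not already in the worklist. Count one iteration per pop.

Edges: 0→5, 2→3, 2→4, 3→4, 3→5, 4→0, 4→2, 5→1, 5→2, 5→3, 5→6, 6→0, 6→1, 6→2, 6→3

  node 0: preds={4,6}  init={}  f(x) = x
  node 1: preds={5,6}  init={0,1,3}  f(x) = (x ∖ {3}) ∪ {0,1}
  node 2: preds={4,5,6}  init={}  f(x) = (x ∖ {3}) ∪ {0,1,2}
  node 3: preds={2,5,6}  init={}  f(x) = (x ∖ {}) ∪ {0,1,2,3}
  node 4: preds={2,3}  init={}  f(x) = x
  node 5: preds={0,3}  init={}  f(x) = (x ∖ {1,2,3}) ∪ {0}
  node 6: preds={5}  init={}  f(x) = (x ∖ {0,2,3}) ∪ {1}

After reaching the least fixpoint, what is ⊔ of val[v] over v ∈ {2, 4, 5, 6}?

{0,1,2,3}

Worklist (12 pops):
  #1 pop 0: in={} → {} (no change)
  #2 pop 1: in={} → {0,1,3} (no change)
  #3 pop 2: in={} → {0,1,2} (was {}); enqueue []
  #4 pop 3: in={0,1,2} → {0,1,2,3} (was {}); enqueue []
  #5 pop 4: in={0,1,2,3} → {0,1,2,3} (was {}); enqueue [0,2]
  #6 pop 5: in={0,1,2,3} → {0} (was {}); enqueue [1,3]
  #7 pop 6: in={0} → {1} (was {}); enqueue []
  #8 pop 0: in={0,1,2,3} → {0,1,2,3} (was {}); enqueue [5]
  #9 pop 2: in={0,1,2,3} → {0,1,2} (no change)
  #10 pop 1: in={0,1} → {0,1,3} (no change)
  #11 pop 3: in={0,1,2} → {0,1,2,3} (no change)
  #12 pop 5: in={0,1,2,3} → {0} (no change)

Fixpoint:
  val[0] = {0,1,2,3}
  val[1] = {0,1,3}
  val[2] = {0,1,2}
  val[3] = {0,1,2,3}
  val[4] = {0,1,2,3}
  val[5] = {0}
  val[6] = {1}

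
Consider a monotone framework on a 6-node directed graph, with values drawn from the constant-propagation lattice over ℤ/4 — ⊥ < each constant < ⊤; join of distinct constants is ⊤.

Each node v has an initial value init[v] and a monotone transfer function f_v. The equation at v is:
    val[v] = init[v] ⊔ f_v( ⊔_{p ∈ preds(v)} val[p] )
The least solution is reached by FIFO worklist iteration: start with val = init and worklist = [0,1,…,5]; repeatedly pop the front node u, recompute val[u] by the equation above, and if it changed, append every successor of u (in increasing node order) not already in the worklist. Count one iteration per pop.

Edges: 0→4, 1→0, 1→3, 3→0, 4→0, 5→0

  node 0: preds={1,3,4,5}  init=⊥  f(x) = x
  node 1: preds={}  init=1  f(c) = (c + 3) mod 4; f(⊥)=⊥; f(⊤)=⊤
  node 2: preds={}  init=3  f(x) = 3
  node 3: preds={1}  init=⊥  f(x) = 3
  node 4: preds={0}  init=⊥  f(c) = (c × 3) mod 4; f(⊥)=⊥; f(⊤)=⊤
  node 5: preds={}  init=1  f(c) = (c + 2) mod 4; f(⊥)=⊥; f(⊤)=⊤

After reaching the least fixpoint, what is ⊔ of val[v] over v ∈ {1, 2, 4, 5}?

Iteration log — 9 steps:
  step 1. node 0  ⊔preds=1  new=1  old=⊥  +wl: 
  step 2. node 1  ⊔preds=⊥  new=1  stable
  step 3. node 2  ⊔preds=⊥  new=3  stable
  step 4. node 3  ⊔preds=1  new=3  old=⊥  +wl: 0
  step 5. node 4  ⊔preds=1  new=3  old=⊥  +wl: 
  step 6. node 5  ⊔preds=⊥  new=1  stable
  step 7. node 0  ⊔preds=⊤  new=⊤  old=1  +wl: 4
  step 8. node 4  ⊔preds=⊤  new=⊤  old=3  +wl: 0
  step 9. node 0  ⊔preds=⊤  new=⊤  stable

Least fixpoint reached:
  node 0: ⊤
  node 1: 1
  node 2: 3
  node 3: 3
  node 4: ⊤
  node 5: 1

⊤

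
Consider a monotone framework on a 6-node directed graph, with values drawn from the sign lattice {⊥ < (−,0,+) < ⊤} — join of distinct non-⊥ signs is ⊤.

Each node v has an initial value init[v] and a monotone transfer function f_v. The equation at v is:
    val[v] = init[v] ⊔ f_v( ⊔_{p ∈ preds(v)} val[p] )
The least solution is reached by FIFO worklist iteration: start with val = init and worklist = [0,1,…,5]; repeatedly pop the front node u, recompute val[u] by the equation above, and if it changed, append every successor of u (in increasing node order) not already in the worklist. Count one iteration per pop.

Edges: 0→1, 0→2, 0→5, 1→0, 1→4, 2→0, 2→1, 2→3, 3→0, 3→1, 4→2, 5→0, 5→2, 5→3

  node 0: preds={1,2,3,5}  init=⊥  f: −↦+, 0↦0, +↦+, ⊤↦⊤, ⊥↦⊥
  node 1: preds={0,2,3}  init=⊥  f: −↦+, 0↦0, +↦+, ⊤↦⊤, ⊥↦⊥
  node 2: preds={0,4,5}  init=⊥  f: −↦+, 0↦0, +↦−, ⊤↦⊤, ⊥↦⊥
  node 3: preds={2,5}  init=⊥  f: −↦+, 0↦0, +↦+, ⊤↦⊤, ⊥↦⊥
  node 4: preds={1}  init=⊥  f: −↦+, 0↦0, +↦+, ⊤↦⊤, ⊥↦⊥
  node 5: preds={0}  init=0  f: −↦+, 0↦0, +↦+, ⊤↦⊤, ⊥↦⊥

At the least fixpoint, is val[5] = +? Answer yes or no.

Iteration log — 9 steps:
  step 1. node 0  ⊔preds=0  new=0  old=⊥  +wl: 
  step 2. node 1  ⊔preds=0  new=0  old=⊥  +wl: 0
  step 3. node 2  ⊔preds=0  new=0  old=⊥  +wl: 1
  step 4. node 3  ⊔preds=0  new=0  old=⊥  +wl: 
  step 5. node 4  ⊔preds=0  new=0  old=⊥  +wl: 2
  step 6. node 5  ⊔preds=0  new=0  stable
  step 7. node 0  ⊔preds=0  new=0  stable
  step 8. node 1  ⊔preds=0  new=0  stable
  step 9. node 2  ⊔preds=0  new=0  stable

Least fixpoint reached:
  node 0: 0
  node 1: 0
  node 2: 0
  node 3: 0
  node 4: 0
  node 5: 0

no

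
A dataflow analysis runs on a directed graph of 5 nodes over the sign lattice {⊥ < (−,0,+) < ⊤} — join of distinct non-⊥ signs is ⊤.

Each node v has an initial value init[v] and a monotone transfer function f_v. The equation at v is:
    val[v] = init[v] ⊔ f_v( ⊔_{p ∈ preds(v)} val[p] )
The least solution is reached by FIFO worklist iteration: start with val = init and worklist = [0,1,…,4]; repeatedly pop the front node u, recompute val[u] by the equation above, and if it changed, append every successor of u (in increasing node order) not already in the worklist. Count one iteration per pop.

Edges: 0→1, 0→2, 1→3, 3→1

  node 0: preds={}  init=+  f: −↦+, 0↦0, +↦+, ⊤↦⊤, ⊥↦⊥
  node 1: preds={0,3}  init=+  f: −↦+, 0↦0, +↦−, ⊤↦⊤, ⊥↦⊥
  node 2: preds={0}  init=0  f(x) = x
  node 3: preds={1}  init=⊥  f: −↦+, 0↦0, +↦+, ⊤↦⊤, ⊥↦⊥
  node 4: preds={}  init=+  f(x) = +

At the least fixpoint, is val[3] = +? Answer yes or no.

Iteration log — 6 steps:
  step 1. node 0  ⊔preds=⊥  new=+  stable
  step 2. node 1  ⊔preds=+  new=⊤  old=+  +wl: 
  step 3. node 2  ⊔preds=+  new=⊤  old=0  +wl: 
  step 4. node 3  ⊔preds=⊤  new=⊤  old=⊥  +wl: 1
  step 5. node 4  ⊔preds=⊥  new=+  stable
  step 6. node 1  ⊔preds=⊤  new=⊤  stable

Least fixpoint reached:
  node 0: +
  node 1: ⊤
  node 2: ⊤
  node 3: ⊤
  node 4: +

no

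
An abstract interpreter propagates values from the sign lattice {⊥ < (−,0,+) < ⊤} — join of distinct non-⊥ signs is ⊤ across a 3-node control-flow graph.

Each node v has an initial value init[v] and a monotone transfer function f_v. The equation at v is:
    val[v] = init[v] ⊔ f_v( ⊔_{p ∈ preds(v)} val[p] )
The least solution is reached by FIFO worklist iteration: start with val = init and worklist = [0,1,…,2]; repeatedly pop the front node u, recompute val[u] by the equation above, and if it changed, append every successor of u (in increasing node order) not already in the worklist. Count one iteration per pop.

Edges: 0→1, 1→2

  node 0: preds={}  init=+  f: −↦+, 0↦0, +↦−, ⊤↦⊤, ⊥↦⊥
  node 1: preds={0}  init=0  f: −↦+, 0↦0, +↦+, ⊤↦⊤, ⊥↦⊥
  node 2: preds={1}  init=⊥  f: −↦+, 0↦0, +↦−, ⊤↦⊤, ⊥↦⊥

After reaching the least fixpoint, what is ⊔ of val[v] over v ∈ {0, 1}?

⊤

Trace (3 dequeues):
  [1] u=0 | in ⊥ | out + | ==
  [2] u=1 | in + | out ⊤ | prev 0 | push {}
  [3] u=2 | in ⊤ | out ⊤ | prev ⊥ | push {}

Converged values:
  [0] +
  [1] ⊤
  [2] ⊤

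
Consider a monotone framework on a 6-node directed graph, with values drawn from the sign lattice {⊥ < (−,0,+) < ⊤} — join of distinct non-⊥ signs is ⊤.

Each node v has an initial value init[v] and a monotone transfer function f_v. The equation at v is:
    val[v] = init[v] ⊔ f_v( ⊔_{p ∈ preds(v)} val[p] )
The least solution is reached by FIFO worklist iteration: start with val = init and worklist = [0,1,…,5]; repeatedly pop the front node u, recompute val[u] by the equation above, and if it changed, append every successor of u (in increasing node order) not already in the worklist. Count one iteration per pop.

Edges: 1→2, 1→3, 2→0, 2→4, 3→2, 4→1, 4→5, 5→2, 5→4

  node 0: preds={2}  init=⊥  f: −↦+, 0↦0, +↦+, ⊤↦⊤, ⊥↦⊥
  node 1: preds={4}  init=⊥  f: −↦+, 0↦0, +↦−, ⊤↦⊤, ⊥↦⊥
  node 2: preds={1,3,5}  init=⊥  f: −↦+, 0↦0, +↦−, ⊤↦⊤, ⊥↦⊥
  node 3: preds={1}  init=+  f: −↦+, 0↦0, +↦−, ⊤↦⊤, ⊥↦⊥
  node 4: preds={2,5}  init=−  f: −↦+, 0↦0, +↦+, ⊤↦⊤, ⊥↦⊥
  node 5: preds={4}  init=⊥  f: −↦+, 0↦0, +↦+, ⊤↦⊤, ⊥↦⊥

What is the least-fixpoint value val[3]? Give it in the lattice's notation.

⊤

Trace (13 dequeues):
  [1] u=0 | in ⊥ | out ⊥ | ==
  [2] u=1 | in − | out + | prev ⊥ | push {}
  [3] u=2 | in + | out − | prev ⊥ | push {0}
  [4] u=3 | in + | out ⊤ | prev + | push {2}
  [5] u=4 | in − | out ⊤ | prev − | push {1}
  [6] u=5 | in ⊤ | out ⊤ | prev ⊥ | push {4}
  [7] u=0 | in − | out + | prev ⊥ | push {}
  [8] u=2 | in ⊤ | out ⊤ | prev − | push {0}
  [9] u=1 | in ⊤ | out ⊤ | prev + | push {2,3}
  [10] u=4 | in ⊤ | out ⊤ | ==
  [11] u=0 | in ⊤ | out ⊤ | prev + | push {}
  [12] u=2 | in ⊤ | out ⊤ | ==
  [13] u=3 | in ⊤ | out ⊤ | ==

Converged values:
  [0] ⊤
  [1] ⊤
  [2] ⊤
  [3] ⊤
  [4] ⊤
  [5] ⊤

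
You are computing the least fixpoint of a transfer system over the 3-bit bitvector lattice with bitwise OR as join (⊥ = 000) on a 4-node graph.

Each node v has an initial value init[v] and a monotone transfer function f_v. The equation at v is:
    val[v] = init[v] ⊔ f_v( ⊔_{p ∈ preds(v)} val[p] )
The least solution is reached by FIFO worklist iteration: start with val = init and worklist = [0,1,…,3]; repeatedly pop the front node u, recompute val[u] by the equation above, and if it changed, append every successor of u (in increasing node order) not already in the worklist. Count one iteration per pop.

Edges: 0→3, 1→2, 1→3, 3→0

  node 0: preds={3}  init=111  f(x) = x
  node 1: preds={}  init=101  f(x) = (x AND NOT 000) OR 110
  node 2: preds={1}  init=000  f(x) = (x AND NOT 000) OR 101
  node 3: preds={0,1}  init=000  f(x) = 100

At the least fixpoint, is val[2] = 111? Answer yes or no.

Trace (5 dequeues):
  [1] u=0 | in 000 | out 111 | ==
  [2] u=1 | in 000 | out 111 | prev 101 | push {}
  [3] u=2 | in 111 | out 111 | prev 000 | push {}
  [4] u=3 | in 111 | out 100 | prev 000 | push {0}
  [5] u=0 | in 100 | out 111 | ==

Converged values:
  [0] 111
  [1] 111
  [2] 111
  [3] 100

yes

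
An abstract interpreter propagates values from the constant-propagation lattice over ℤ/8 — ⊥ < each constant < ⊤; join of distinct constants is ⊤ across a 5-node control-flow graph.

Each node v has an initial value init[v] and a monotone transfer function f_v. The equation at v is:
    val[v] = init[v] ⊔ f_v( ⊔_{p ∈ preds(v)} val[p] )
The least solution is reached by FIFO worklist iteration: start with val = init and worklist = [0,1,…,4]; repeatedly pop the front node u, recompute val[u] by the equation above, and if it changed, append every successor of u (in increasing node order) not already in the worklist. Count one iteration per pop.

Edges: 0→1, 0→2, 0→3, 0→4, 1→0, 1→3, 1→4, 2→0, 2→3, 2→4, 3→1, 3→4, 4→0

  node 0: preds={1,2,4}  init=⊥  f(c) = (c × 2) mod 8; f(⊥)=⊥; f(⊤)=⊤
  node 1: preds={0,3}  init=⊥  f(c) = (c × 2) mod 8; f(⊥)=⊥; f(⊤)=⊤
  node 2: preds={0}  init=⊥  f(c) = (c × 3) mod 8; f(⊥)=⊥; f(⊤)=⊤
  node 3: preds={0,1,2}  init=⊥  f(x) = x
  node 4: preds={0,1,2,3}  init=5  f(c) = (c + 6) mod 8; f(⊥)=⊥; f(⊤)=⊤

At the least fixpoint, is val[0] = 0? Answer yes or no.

Iteration log — 11 steps:
  step 1. node 0  ⊔preds=5  new=2  old=⊥  +wl: 
  step 2. node 1  ⊔preds=2  new=4  old=⊥  +wl: 0
  step 3. node 2  ⊔preds=2  new=6  old=⊥  +wl: 
  step 4. node 3  ⊔preds=⊤  new=⊤  old=⊥  +wl: 1
  step 5. node 4  ⊔preds=⊤  new=⊤  old=5  +wl: 
  step 6. node 0  ⊔preds=⊤  new=⊤  old=2  +wl: 2,3,4
  step 7. node 1  ⊔preds=⊤  new=⊤  old=4  +wl: 0
  step 8. node 2  ⊔preds=⊤  new=⊤  old=6  +wl: 
  step 9. node 3  ⊔preds=⊤  new=⊤  stable
  step 10. node 4  ⊔preds=⊤  new=⊤  stable
  step 11. node 0  ⊔preds=⊤  new=⊤  stable

Least fixpoint reached:
  node 0: ⊤
  node 1: ⊤
  node 2: ⊤
  node 3: ⊤
  node 4: ⊤

no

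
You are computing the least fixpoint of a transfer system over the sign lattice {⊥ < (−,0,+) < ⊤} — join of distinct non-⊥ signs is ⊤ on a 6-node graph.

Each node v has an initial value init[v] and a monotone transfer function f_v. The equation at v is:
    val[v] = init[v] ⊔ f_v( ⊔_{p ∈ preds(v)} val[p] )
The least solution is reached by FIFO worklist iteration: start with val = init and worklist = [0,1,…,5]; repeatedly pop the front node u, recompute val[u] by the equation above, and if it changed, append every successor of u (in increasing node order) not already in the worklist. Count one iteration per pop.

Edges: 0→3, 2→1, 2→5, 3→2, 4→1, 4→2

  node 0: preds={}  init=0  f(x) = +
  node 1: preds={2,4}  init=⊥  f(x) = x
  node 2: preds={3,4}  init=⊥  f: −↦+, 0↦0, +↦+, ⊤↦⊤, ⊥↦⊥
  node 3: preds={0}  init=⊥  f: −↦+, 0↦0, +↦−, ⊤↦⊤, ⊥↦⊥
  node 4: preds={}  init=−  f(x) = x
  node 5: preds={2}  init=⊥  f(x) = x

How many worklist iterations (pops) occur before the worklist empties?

Worklist (10 pops):
  #1 pop 0: in=⊥ → ⊤ (was 0); enqueue []
  #2 pop 1: in=− → − (was ⊥); enqueue []
  #3 pop 2: in=− → + (was ⊥); enqueue [1]
  #4 pop 3: in=⊤ → ⊤ (was ⊥); enqueue [2]
  #5 pop 4: in=⊥ → − (no change)
  #6 pop 5: in=+ → + (was ⊥); enqueue []
  #7 pop 1: in=⊤ → ⊤ (was −); enqueue []
  #8 pop 2: in=⊤ → ⊤ (was +); enqueue [1,5]
  #9 pop 1: in=⊤ → ⊤ (no change)
  #10 pop 5: in=⊤ → ⊤ (was +); enqueue []

Fixpoint:
  val[0] = ⊤
  val[1] = ⊤
  val[2] = ⊤
  val[3] = ⊤
  val[4] = −
  val[5] = ⊤

10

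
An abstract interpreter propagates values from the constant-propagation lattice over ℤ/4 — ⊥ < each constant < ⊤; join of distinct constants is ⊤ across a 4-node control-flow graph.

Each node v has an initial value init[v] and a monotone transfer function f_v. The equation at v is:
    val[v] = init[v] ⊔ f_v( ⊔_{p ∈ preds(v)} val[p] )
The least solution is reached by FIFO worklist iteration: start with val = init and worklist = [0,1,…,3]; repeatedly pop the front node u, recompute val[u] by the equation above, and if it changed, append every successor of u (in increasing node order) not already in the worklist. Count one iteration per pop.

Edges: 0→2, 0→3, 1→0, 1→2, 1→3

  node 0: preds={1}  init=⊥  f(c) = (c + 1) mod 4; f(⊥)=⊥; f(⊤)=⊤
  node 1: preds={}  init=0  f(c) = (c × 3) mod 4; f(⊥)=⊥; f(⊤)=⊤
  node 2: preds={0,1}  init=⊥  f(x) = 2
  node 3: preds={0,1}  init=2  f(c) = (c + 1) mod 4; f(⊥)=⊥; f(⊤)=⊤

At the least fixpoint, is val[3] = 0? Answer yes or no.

no

Trace (4 dequeues):
  [1] u=0 | in 0 | out 1 | prev ⊥ | push {}
  [2] u=1 | in ⊥ | out 0 | ==
  [3] u=2 | in ⊤ | out 2 | prev ⊥ | push {}
  [4] u=3 | in ⊤ | out ⊤ | prev 2 | push {}

Converged values:
  [0] 1
  [1] 0
  [2] 2
  [3] ⊤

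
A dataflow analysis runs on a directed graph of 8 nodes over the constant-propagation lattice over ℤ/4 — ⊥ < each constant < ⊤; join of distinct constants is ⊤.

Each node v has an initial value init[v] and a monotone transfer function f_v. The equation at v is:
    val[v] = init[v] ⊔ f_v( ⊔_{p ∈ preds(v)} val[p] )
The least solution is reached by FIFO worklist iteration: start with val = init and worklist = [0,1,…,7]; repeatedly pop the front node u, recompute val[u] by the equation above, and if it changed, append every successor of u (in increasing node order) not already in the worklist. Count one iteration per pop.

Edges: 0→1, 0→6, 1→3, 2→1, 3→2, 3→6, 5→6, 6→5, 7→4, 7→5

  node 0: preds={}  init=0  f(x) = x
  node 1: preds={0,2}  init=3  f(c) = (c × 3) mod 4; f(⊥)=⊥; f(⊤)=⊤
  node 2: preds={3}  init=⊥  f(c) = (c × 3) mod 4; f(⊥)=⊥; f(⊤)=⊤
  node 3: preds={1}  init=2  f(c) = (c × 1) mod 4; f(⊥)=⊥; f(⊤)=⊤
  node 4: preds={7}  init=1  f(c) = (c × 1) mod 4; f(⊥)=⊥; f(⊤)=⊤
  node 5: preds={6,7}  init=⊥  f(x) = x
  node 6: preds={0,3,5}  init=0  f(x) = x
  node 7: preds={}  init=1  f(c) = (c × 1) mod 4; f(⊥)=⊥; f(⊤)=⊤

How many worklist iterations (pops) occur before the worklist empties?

Iteration log — 12 steps:
  step 1. node 0  ⊔preds=⊥  new=0  stable
  step 2. node 1  ⊔preds=0  new=⊤  old=3  +wl: 
  step 3. node 2  ⊔preds=2  new=2  old=⊥  +wl: 1
  step 4. node 3  ⊔preds=⊤  new=⊤  old=2  +wl: 2
  step 5. node 4  ⊔preds=1  new=1  stable
  step 6. node 5  ⊔preds=⊤  new=⊤  old=⊥  +wl: 
  step 7. node 6  ⊔preds=⊤  new=⊤  old=0  +wl: 5
  step 8. node 7  ⊔preds=⊥  new=1  stable
  step 9. node 1  ⊔preds=⊤  new=⊤  stable
  step 10. node 2  ⊔preds=⊤  new=⊤  old=2  +wl: 1
  step 11. node 5  ⊔preds=⊤  new=⊤  stable
  step 12. node 1  ⊔preds=⊤  new=⊤  stable

Least fixpoint reached:
  node 0: 0
  node 1: ⊤
  node 2: ⊤
  node 3: ⊤
  node 4: 1
  node 5: ⊤
  node 6: ⊤
  node 7: 1

12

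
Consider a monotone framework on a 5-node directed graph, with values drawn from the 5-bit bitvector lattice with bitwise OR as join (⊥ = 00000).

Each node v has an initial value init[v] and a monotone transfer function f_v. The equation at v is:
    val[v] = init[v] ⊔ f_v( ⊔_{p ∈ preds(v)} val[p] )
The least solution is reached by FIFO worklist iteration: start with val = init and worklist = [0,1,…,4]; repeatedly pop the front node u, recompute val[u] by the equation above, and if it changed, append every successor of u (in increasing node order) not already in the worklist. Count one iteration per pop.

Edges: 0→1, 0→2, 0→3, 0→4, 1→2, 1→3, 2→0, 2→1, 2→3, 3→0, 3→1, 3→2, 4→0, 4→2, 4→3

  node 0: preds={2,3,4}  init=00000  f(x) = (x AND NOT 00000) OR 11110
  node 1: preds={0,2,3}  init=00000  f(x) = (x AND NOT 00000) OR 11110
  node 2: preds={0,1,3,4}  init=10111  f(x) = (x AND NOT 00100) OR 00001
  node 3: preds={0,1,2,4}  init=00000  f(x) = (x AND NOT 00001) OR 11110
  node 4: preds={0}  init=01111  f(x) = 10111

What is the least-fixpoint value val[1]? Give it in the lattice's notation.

11111

Iteration log — 9 steps:
  step 1. node 0  ⊔preds=11111  new=11111  old=00000  +wl: 
  step 2. node 1  ⊔preds=11111  new=11111  old=00000  +wl: 
  step 3. node 2  ⊔preds=11111  new=11111  old=10111  +wl: 0,1
  step 4. node 3  ⊔preds=11111  new=11110  old=00000  +wl: 2
  step 5. node 4  ⊔preds=11111  new=11111  old=01111  +wl: 3
  step 6. node 0  ⊔preds=11111  new=11111  stable
  step 7. node 1  ⊔preds=11111  new=11111  stable
  step 8. node 2  ⊔preds=11111  new=11111  stable
  step 9. node 3  ⊔preds=11111  new=11110  stable

Least fixpoint reached:
  node 0: 11111
  node 1: 11111
  node 2: 11111
  node 3: 11110
  node 4: 11111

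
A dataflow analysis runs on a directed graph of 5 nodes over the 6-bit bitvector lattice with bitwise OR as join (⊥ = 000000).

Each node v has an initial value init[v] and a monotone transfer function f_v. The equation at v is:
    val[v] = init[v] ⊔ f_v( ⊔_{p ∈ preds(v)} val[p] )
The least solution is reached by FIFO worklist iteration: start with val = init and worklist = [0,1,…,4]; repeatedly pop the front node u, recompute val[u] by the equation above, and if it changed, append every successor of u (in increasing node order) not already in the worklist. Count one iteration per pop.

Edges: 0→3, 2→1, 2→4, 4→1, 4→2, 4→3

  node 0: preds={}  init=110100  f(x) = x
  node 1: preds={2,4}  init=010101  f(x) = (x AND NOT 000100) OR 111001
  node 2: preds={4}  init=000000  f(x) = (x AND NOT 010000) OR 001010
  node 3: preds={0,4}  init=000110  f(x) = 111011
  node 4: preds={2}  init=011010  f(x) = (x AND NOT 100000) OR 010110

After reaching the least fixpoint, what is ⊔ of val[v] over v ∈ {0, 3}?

111111

Worklist (10 pops):
  #1 pop 0: in=000000 → 110100 (no change)
  #2 pop 1: in=011010 → 111111 (was 010101); enqueue []
  #3 pop 2: in=011010 → 001010 (was 000000); enqueue [1]
  #4 pop 3: in=111110 → 111111 (was 000110); enqueue []
  #5 pop 4: in=001010 → 011110 (was 011010); enqueue [2,3]
  #6 pop 1: in=011110 → 111111 (no change)
  #7 pop 2: in=011110 → 001110 (was 001010); enqueue [1,4]
  #8 pop 3: in=111110 → 111111 (no change)
  #9 pop 1: in=011110 → 111111 (no change)
  #10 pop 4: in=001110 → 011110 (no change)

Fixpoint:
  val[0] = 110100
  val[1] = 111111
  val[2] = 001110
  val[3] = 111111
  val[4] = 011110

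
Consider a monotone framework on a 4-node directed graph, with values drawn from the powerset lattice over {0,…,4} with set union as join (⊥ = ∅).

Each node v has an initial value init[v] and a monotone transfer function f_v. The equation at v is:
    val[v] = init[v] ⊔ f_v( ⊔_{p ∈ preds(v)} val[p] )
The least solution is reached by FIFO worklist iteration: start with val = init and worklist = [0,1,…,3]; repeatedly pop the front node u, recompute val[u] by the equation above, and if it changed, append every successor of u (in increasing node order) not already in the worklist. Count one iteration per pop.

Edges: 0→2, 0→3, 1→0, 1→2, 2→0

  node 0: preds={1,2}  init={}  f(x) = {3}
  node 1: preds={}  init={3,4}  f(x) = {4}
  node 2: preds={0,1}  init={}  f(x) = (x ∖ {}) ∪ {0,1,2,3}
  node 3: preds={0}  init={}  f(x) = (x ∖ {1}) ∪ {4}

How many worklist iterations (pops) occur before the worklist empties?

5

Trace (5 dequeues):
  [1] u=0 | in {3,4} | out {3} | prev {} | push {}
  [2] u=1 | in {} | out {3,4} | ==
  [3] u=2 | in {3,4} | out {0,1,2,3,4} | prev {} | push {0}
  [4] u=3 | in {3} | out {3,4} | prev {} | push {}
  [5] u=0 | in {0,1,2,3,4} | out {3} | ==

Converged values:
  [0] {3}
  [1] {3,4}
  [2] {0,1,2,3,4}
  [3] {3,4}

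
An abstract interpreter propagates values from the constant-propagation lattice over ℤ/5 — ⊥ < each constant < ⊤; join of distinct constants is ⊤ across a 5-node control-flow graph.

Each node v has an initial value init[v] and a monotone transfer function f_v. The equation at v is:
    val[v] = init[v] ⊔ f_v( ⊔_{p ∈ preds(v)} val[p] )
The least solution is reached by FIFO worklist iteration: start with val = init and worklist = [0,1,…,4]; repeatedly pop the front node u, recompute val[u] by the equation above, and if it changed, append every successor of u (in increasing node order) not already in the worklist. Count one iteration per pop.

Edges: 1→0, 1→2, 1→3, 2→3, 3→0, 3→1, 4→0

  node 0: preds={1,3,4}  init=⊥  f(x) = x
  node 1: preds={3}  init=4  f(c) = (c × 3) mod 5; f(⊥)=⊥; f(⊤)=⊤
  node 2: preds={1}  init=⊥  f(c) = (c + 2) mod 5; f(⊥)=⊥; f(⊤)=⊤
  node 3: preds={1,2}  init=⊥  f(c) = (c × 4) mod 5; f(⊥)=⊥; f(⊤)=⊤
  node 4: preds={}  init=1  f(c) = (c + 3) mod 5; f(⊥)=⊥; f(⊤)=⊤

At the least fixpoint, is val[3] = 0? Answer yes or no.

no

Trace (10 dequeues):
  [1] u=0 | in ⊤ | out ⊤ | prev ⊥ | push {}
  [2] u=1 | in ⊥ | out 4 | ==
  [3] u=2 | in 4 | out 1 | prev ⊥ | push {}
  [4] u=3 | in ⊤ | out ⊤ | prev ⊥ | push {0,1}
  [5] u=4 | in ⊥ | out 1 | ==
  [6] u=0 | in ⊤ | out ⊤ | ==
  [7] u=1 | in ⊤ | out ⊤ | prev 4 | push {0,2,3}
  [8] u=0 | in ⊤ | out ⊤ | ==
  [9] u=2 | in ⊤ | out ⊤ | prev 1 | push {}
  [10] u=3 | in ⊤ | out ⊤ | ==

Converged values:
  [0] ⊤
  [1] ⊤
  [2] ⊤
  [3] ⊤
  [4] 1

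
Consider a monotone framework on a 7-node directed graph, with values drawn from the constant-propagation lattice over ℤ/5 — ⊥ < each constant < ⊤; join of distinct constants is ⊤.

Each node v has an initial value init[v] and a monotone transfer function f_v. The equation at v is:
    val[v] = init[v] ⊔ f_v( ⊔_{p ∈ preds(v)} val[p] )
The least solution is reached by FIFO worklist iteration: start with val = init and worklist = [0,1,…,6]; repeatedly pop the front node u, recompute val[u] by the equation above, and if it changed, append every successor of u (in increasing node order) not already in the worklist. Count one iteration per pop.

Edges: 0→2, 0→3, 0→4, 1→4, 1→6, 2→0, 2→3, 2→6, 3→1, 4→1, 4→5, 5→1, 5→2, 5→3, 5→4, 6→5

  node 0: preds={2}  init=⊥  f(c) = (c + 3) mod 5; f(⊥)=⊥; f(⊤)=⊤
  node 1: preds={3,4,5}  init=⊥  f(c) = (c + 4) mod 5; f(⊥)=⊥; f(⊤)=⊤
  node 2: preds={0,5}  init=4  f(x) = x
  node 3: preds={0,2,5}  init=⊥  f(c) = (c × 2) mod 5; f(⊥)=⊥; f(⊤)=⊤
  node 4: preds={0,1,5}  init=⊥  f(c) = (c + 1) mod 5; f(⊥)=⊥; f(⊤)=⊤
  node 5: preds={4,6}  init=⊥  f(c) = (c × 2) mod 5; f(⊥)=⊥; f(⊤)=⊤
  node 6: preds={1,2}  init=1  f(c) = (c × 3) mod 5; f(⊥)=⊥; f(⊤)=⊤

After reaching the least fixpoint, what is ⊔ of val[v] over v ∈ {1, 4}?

⊤

Trace (15 dequeues):
  [1] u=0 | in 4 | out 2 | prev ⊥ | push {}
  [2] u=1 | in ⊥ | out ⊥ | ==
  [3] u=2 | in 2 | out ⊤ | prev 4 | push {0}
  [4] u=3 | in ⊤ | out ⊤ | prev ⊥ | push {1}
  [5] u=4 | in 2 | out 3 | prev ⊥ | push {}
  [6] u=5 | in ⊤ | out ⊤ | prev ⊥ | push {2,3,4}
  [7] u=6 | in ⊤ | out ⊤ | prev 1 | push {5}
  [8] u=0 | in ⊤ | out ⊤ | prev 2 | push {}
  [9] u=1 | in ⊤ | out ⊤ | prev ⊥ | push {6}
  [10] u=2 | in ⊤ | out ⊤ | ==
  [11] u=3 | in ⊤ | out ⊤ | ==
  [12] u=4 | in ⊤ | out ⊤ | prev 3 | push {1}
  [13] u=5 | in ⊤ | out ⊤ | ==
  [14] u=6 | in ⊤ | out ⊤ | ==
  [15] u=1 | in ⊤ | out ⊤ | ==

Converged values:
  [0] ⊤
  [1] ⊤
  [2] ⊤
  [3] ⊤
  [4] ⊤
  [5] ⊤
  [6] ⊤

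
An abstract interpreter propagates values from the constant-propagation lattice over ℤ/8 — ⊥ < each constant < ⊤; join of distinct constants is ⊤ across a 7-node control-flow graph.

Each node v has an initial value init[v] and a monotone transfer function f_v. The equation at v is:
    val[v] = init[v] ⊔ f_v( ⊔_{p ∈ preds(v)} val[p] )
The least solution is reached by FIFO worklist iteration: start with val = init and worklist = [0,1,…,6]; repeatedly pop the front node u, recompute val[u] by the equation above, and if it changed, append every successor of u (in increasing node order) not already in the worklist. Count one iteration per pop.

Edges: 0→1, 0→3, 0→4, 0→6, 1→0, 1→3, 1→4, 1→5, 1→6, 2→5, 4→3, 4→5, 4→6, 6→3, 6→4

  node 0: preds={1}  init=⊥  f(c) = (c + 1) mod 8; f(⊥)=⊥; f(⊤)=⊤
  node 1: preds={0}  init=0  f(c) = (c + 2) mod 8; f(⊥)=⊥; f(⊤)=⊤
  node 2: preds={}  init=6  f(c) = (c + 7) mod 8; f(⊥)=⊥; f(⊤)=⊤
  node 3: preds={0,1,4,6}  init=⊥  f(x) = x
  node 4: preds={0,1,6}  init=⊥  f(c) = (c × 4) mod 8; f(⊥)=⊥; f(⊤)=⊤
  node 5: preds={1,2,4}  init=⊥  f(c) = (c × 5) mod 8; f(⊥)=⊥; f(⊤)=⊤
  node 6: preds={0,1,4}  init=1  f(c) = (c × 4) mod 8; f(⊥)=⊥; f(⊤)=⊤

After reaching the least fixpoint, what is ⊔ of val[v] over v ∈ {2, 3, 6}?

⊤

Worklist (12 pops):
  #1 pop 0: in=0 → 1 (was ⊥); enqueue []
  #2 pop 1: in=1 → ⊤ (was 0); enqueue [0]
  #3 pop 2: in=⊥ → 6 (no change)
  #4 pop 3: in=⊤ → ⊤ (was ⊥); enqueue []
  #5 pop 4: in=⊤ → ⊤ (was ⊥); enqueue [3]
  #6 pop 5: in=⊤ → ⊤ (was ⊥); enqueue []
  #7 pop 6: in=⊤ → ⊤ (was 1); enqueue [4]
  #8 pop 0: in=⊤ → ⊤ (was 1); enqueue [1,6]
  #9 pop 3: in=⊤ → ⊤ (no change)
  #10 pop 4: in=⊤ → ⊤ (no change)
  #11 pop 1: in=⊤ → ⊤ (no change)
  #12 pop 6: in=⊤ → ⊤ (no change)

Fixpoint:
  val[0] = ⊤
  val[1] = ⊤
  val[2] = 6
  val[3] = ⊤
  val[4] = ⊤
  val[5] = ⊤
  val[6] = ⊤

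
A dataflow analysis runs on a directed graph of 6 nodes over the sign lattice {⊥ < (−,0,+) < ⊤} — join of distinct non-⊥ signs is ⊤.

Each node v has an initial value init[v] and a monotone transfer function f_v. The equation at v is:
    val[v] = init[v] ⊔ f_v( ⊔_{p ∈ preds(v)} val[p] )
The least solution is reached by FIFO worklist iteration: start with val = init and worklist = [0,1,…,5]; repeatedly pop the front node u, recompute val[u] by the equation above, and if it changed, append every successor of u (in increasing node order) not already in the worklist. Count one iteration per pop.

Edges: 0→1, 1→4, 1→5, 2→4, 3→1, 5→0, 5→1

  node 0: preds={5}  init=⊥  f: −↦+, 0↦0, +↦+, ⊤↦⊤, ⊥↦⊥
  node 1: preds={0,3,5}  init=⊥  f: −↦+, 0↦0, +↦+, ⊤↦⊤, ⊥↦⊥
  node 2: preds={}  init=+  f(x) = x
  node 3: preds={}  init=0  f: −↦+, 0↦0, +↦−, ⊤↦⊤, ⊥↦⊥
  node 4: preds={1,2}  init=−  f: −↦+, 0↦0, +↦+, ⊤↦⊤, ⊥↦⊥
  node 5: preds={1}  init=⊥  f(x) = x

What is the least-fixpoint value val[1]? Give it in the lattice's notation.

0

Trace (8 dequeues):
  [1] u=0 | in ⊥ | out ⊥ | ==
  [2] u=1 | in 0 | out 0 | prev ⊥ | push {}
  [3] u=2 | in ⊥ | out + | ==
  [4] u=3 | in ⊥ | out 0 | ==
  [5] u=4 | in ⊤ | out ⊤ | prev − | push {}
  [6] u=5 | in 0 | out 0 | prev ⊥ | push {0,1}
  [7] u=0 | in 0 | out 0 | prev ⊥ | push {}
  [8] u=1 | in 0 | out 0 | ==

Converged values:
  [0] 0
  [1] 0
  [2] +
  [3] 0
  [4] ⊤
  [5] 0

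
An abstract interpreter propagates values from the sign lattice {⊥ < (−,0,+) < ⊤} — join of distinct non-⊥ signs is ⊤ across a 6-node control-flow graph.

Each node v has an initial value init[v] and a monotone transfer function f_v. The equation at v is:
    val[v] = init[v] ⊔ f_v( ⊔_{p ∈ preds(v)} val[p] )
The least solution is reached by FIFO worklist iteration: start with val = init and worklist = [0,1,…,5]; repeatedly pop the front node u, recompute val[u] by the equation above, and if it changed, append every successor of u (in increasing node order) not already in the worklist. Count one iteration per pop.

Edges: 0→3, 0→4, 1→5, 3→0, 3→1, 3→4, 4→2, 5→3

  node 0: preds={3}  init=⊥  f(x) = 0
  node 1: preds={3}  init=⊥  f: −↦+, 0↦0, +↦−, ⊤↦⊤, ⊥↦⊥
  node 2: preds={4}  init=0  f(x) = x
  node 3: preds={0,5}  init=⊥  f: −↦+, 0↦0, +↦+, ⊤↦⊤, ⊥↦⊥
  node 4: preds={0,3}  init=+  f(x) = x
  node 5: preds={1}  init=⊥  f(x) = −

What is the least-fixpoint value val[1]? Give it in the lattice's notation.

⊤

Iteration log — 15 steps:
  step 1. node 0  ⊔preds=⊥  new=0  old=⊥  +wl: 
  step 2. node 1  ⊔preds=⊥  new=⊥  stable
  step 3. node 2  ⊔preds=+  new=⊤  old=0  +wl: 
  step 4. node 3  ⊔preds=0  new=0  old=⊥  +wl: 0,1
  step 5. node 4  ⊔preds=0  new=⊤  old=+  +wl: 2
  step 6. node 5  ⊔preds=⊥  new=−  old=⊥  +wl: 3
  step 7. node 0  ⊔preds=0  new=0  stable
  step 8. node 1  ⊔preds=0  new=0  old=⊥  +wl: 5
  step 9. node 2  ⊔preds=⊤  new=⊤  stable
  step 10. node 3  ⊔preds=⊤  new=⊤  old=0  +wl: 0,1,4
  step 11. node 5  ⊔preds=0  new=−  stable
  step 12. node 0  ⊔preds=⊤  new=0  stable
  step 13. node 1  ⊔preds=⊤  new=⊤  old=0  +wl: 5
  step 14. node 4  ⊔preds=⊤  new=⊤  stable
  step 15. node 5  ⊔preds=⊤  new=−  stable

Least fixpoint reached:
  node 0: 0
  node 1: ⊤
  node 2: ⊤
  node 3: ⊤
  node 4: ⊤
  node 5: −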